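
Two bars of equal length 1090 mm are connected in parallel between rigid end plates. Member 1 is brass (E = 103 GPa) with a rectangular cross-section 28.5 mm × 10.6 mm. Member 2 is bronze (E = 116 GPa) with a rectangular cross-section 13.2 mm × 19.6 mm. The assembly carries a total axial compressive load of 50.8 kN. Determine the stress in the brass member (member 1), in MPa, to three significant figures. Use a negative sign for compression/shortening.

-85.6 MPa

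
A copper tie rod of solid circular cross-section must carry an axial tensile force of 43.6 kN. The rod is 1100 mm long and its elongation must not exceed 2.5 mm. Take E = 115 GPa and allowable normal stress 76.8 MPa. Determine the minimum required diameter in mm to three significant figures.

Required area A ≥ P/σ_allow = 43600/76.8 = 567.7 mm².
For a solid circular section, d ≥ √(4A/π) = 26.89 mm.
Elongation limit: A ≥ PL/(Eδ_allow) = 43600·1100/(115000·2.5) = 166.8 mm² ⇒ d ≥ 14.57 mm.
The stress limit governs.

26.9 mm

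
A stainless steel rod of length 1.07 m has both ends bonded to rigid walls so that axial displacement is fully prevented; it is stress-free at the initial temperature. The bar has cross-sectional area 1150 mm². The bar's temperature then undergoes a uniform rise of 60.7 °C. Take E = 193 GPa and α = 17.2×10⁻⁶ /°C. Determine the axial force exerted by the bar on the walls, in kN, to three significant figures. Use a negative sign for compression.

-232 kN

Free thermal expansion αLΔT = 17.2e-6 · 1070 · 60.7 = 1.117 mm.
The walls impose strain ε = −(1.117)/1070 = -1.0440e-03; σ = Eε = 193000 · -1.0440e-03 = -201.5 MPa.
Wall reaction R = σ·A = -201.5·1150 = -231700 N = -231.7 kN.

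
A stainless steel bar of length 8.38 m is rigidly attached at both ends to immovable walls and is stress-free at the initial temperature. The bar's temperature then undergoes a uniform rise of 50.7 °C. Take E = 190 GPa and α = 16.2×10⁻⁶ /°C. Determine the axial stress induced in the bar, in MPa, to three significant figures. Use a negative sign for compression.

Free thermal expansion αLΔT = 16.2e-6 · 8380 · 50.7 = 6.883 mm.
The walls impose strain ε = −(6.883)/8380 = -8.2134e-04; σ = Eε = 190000 · -8.2134e-04 = -156.1 MPa.

-156 MPa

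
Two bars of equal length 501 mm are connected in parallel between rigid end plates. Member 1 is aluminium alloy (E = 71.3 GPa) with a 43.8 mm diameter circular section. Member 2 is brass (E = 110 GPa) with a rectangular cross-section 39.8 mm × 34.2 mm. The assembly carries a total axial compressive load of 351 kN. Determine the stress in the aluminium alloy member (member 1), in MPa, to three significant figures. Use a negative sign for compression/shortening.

-97.3 MPa

A_1 = 1507 mm².
A_2 = 1361 mm².
Equal strain + equilibrium ⇒ each member carries load in proportion to AE: A₁E₁ = 107400000 N, A₂E₂ = 149700000 N, ΣAE = 257200000 N.
σ₁ = P·E₁/ΣAE = -351000·71300/257200000 = -97.32 MPa.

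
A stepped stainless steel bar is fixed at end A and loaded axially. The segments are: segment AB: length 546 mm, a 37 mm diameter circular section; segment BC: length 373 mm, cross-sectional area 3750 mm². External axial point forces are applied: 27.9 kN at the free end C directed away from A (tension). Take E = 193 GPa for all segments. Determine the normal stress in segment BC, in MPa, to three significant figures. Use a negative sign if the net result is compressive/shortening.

7.44 MPa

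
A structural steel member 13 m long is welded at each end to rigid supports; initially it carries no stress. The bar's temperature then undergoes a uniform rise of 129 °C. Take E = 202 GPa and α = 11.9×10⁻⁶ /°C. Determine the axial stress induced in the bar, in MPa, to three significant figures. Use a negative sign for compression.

-310 MPa

Free thermal expansion αLΔT = 11.9e-6 · 13000 · 129 = 19.96 mm.
The walls impose strain ε = −(19.96)/13000 = -1.5351e-03; σ = Eε = 202000 · -1.5351e-03 = -310.1 MPa.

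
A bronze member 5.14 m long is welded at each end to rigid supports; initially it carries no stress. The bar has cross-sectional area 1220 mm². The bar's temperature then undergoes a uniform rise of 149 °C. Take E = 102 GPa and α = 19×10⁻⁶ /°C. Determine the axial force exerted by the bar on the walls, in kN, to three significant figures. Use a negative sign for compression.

Free thermal expansion αLΔT = 19e-6 · 5140 · 149 = 14.55 mm.
The walls impose strain ε = −(14.55)/5140 = -2.8310e-03; σ = Eε = 102000 · -2.8310e-03 = -288.8 MPa.
Wall reaction R = σ·A = -288.8·1220 = -352300 N = -352.3 kN.

-352 kN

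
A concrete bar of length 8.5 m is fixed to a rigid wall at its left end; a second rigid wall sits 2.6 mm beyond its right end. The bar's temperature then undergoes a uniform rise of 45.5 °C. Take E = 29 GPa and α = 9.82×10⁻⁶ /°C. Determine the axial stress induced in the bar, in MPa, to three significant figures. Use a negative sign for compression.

Free thermal expansion αLΔT = 9.82e-6 · 8500 · 45.5 = 3.798 mm.
The walls engage after the gap closes; constrained expansion = 3.798 − 2.6 = 1.198 mm.
The walls impose strain ε = −(1.198)/8500 = -1.4093e-04; σ = Eε = 29000 · -1.4093e-04 = -4.087 MPa.

-4.09 MPa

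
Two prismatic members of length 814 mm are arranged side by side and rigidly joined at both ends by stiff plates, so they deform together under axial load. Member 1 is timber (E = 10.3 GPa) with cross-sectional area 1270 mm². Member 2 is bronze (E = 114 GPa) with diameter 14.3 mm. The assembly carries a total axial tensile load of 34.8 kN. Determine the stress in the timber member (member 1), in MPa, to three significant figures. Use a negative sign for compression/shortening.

A_2 = 160.6 mm².
Equal strain + equilibrium ⇒ each member carries load in proportion to AE: A₁E₁ = 13080000 N, A₂E₂ = 18310000 N, ΣAE = 31390000 N.
σ₁ = P·E₁/ΣAE = 34800·10300/31390000 = 11.42 MPa.

11.4 MPa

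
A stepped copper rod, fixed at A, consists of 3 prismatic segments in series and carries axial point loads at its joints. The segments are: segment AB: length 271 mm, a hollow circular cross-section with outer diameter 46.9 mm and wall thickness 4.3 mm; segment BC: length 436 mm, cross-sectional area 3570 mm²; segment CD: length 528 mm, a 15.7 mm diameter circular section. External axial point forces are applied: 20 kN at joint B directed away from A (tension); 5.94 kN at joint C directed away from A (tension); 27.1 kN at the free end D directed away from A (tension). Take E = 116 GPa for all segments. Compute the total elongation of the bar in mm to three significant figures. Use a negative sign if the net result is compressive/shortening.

0.887 mm

Internal axial forces (sectioning from the free end, tension +): N_CD = 27.1 kN, N_BC = 33.04 kN, N_AB = 53.04 kN.
A_AB = 575.5 mm².
A_CD = 193.6 mm².
δ_AB = 53040·271/(575.5·116000) = 0.2153 mm
δ_BC = 33040·436/(3570·116000) = 0.03479 mm
δ_CD = 27100·528/(193.6·116000) = 0.6372 mm
δ = Σδ_i = 0.8873 mm.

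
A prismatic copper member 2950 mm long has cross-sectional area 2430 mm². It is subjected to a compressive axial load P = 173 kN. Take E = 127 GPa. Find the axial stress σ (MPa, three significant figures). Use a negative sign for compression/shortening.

-71.2 MPa

σ = N/A = -173000/2430 = -71.19 MPa.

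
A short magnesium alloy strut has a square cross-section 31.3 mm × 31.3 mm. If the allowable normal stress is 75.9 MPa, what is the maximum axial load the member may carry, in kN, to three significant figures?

74.4 kN

A = 979.7 mm².
P_max = σ_allow · A = 75.9 · 979.7 = 74360 N = 74.36 kN.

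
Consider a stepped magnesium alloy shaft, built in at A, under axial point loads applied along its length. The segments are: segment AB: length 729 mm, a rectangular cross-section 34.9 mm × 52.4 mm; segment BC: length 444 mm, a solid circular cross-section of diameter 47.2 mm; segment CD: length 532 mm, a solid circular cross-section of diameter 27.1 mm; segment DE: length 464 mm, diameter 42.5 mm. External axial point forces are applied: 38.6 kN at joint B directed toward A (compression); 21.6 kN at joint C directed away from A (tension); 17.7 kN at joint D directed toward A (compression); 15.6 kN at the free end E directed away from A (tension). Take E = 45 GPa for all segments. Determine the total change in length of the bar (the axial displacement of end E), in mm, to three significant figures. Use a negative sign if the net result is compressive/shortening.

0.0111 mm

Internal axial forces (sectioning from the free end, tension +): N_DE = 15.6 kN, N_CD = -2.1 kN, N_BC = 19.5 kN, N_AB = -19.1 kN.
A_AB = 1829 mm².
A_BC = 1750 mm².
A_CD = 576.8 mm².
A_DE = 1419 mm².
δ_AB = -19100·729/(1829·45000) = -0.1692 mm
δ_BC = 19500·444/(1750·45000) = 0.11 mm
δ_CD = -2100·532/(576.8·45000) = -0.04304 mm
δ_DE = 15600·464/(1419·45000) = 0.1134 mm
δ = Σδ_i = 0.01111 mm.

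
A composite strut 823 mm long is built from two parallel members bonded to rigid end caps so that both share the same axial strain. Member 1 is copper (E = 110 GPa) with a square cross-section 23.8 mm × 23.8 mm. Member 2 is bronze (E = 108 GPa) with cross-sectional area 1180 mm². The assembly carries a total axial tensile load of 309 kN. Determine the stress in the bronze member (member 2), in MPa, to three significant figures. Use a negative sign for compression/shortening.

176 MPa

A_1 = 566.4 mm².
Equal strain + equilibrium ⇒ each member carries load in proportion to AE: A₁E₁ = 62310000 N, A₂E₂ = 127400000 N, ΣAE = 189700000 N.
σ₂ = P·E₂/ΣAE = 309000·108000/189700000 = 175.9 MPa.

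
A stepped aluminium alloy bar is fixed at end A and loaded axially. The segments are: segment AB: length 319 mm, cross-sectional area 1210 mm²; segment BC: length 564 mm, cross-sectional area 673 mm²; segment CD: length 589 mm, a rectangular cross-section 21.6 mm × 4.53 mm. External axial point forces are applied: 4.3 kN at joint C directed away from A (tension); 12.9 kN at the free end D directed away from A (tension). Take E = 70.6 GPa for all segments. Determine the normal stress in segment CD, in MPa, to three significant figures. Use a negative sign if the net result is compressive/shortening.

Internal axial forces (sectioning from the free end, tension +): N_CD = 12.9 kN, N_BC = 17.2 kN, N_AB = 17.2 kN.
A_CD = 97.85 mm².
σ_CD = N_CD/A_CD = 12900/97.85 = 131.8 MPa.

132 MPa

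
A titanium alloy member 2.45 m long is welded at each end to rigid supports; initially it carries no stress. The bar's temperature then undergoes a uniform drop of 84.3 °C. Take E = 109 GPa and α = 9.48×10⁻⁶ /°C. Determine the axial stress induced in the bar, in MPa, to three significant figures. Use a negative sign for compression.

87.1 MPa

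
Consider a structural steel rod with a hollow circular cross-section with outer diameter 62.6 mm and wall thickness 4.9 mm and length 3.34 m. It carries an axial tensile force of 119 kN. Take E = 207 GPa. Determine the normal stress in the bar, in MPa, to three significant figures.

134 MPa

A = 888.2 mm².
σ = N/A = 119000/888.2 = 134 MPa.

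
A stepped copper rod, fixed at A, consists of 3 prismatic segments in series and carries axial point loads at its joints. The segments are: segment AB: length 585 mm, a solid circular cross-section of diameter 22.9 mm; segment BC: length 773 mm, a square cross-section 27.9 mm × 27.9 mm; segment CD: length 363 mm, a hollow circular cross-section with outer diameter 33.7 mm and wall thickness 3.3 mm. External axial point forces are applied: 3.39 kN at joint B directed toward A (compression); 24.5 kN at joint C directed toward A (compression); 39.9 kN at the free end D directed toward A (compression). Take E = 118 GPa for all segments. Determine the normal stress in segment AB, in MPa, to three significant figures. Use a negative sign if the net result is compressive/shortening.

-165 MPa

Internal axial forces (sectioning from the free end, tension +): N_CD = -39.9 kN, N_BC = -64.4 kN, N_AB = -67.79 kN.
A_AB = 411.9 mm².
σ_AB = N_AB/A_AB = -67790/411.9 = -164.6 MPa.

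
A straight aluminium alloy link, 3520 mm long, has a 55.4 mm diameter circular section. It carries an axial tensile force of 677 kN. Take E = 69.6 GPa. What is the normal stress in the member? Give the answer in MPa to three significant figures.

A = 2411 mm².
σ = N/A = 677000/2411 = 280.9 MPa.

281 MPa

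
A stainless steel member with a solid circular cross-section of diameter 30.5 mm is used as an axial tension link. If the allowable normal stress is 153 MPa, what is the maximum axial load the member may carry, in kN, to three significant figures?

112 kN

A = 730.6 mm².
P_max = σ_allow · A = 153 · 730.6 = 111800 N = 111.8 kN.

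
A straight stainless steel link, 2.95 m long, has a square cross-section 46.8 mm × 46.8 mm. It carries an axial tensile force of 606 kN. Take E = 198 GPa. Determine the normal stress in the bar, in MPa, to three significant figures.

277 MPa

A = 2190 mm².
σ = N/A = 606000/2190 = 276.7 MPa.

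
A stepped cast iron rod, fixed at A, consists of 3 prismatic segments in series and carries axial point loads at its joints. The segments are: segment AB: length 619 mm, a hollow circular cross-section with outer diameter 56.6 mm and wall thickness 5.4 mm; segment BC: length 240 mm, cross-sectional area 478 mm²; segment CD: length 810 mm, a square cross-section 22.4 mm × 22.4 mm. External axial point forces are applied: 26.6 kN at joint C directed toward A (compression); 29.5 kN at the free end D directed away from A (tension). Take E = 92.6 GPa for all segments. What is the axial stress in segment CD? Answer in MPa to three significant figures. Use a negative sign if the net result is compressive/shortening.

58.8 MPa

Internal axial forces (sectioning from the free end, tension +): N_CD = 29.5 kN, N_BC = 2.9 kN, N_AB = 2.9 kN.
A_CD = 501.8 mm².
σ_CD = N_CD/A_CD = 29500/501.8 = 58.79 MPa.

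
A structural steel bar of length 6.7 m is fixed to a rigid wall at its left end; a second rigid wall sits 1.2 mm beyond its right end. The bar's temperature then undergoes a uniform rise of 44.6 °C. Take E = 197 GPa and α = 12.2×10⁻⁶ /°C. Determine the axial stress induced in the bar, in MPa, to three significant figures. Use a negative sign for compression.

-71.9 MPa

Free thermal expansion αLΔT = 12.2e-6 · 6700 · 44.6 = 3.646 mm.
The walls engage after the gap closes; constrained expansion = 3.646 − 1.2 = 2.446 mm.
The walls impose strain ε = −(2.446)/6700 = -3.6502e-04; σ = Eε = 197000 · -3.6502e-04 = -71.91 MPa.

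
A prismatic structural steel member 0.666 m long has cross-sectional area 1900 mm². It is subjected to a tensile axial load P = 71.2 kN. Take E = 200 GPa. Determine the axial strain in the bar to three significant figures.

1.87e-04

σ = N/A = 37.47 MPa; ε = σ/E = 37.47/200000 = 1.874e-04.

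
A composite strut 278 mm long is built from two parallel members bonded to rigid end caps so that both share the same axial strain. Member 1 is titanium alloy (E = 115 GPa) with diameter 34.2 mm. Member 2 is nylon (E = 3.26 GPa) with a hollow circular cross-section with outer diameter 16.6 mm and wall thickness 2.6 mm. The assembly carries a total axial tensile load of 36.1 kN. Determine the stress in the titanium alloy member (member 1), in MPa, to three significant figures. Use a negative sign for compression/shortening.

A_1 = 918.6 mm².
A_2 = 114.4 mm².
Equal strain + equilibrium ⇒ each member carries load in proportion to AE: A₁E₁ = 105600000 N, A₂E₂ = 372800 N, ΣAE = 106000000 N.
σ₁ = P·E₁/ΣAE = 36100·115000/106000000 = 39.16 MPa.

39.2 MPa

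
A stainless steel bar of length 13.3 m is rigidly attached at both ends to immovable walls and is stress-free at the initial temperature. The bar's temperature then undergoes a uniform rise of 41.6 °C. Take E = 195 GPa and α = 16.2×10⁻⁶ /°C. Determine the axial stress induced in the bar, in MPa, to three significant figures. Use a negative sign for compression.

Free thermal expansion αLΔT = 16.2e-6 · 13300 · 41.6 = 8.963 mm.
The walls impose strain ε = −(8.963)/13300 = -6.7392e-04; σ = Eε = 195000 · -6.7392e-04 = -131.4 MPa.

-131 MPa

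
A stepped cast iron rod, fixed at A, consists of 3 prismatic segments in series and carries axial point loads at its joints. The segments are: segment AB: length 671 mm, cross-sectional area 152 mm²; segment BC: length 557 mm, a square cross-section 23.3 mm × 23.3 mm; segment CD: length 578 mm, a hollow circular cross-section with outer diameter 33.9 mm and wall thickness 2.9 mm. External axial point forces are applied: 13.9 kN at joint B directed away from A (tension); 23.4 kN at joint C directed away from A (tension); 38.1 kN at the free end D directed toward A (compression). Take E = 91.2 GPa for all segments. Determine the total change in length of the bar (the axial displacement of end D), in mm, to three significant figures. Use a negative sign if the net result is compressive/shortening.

Internal axial forces (sectioning from the free end, tension +): N_CD = -38.1 kN, N_BC = -14.7 kN, N_AB = -0.8 kN.
A_BC = 542.9 mm².
A_CD = 282.4 mm².
δ_AB = -800·671/(152·91200) = -0.03872 mm
δ_BC = -14700·557/(542.9·91200) = -0.1654 mm
δ_CD = -38100·578/(282.4·91200) = -0.855 mm
δ = Σδ_i = -1.059 mm.

-1.06 mm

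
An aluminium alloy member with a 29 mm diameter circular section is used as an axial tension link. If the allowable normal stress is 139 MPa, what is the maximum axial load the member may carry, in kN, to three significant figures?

A = 660.5 mm².
P_max = σ_allow · A = 139 · 660.5 = 91810 N = 91.81 kN.

91.8 kN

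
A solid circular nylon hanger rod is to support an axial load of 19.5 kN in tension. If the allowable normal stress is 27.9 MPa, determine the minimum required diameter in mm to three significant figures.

29.8 mm

Required area A ≥ P/σ_allow = 19500/27.9 = 698.9 mm².
For a solid circular section, d ≥ √(4A/π) = 29.83 mm.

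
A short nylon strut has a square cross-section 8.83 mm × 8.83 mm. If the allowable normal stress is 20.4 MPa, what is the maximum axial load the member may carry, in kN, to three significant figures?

1.59 kN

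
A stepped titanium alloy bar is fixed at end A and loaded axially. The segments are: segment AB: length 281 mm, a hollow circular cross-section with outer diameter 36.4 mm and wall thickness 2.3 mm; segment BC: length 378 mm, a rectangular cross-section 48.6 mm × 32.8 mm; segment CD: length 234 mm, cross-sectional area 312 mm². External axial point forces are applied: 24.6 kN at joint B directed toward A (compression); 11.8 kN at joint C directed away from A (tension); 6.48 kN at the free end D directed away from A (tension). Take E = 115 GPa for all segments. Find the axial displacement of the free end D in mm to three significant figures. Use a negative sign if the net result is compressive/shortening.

Internal axial forces (sectioning from the free end, tension +): N_CD = 6.48 kN, N_BC = 18.28 kN, N_AB = -6.32 kN.
A_AB = 246.4 mm².
A_BC = 1594 mm².
δ_AB = -6320·281/(246.4·115000) = -0.06267 mm
δ_BC = 18280·378/(1594·115000) = 0.03769 mm
δ_CD = 6480·234/(312·115000) = 0.04226 mm
δ = Σδ_i = 0.01728 mm.

0.0173 mm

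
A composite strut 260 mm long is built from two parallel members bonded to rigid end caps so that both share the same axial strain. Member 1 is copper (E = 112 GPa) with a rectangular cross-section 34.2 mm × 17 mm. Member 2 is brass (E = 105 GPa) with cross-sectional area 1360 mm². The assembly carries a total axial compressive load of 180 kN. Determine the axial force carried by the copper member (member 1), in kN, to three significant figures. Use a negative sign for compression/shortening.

A_1 = 581.4 mm².
Equal strain + equilibrium ⇒ each member carries load in proportion to AE: A₁E₁ = 65120000 N, A₂E₂ = 142800000 N, ΣAE = 207900000 N.
F₁ = P·A₁E₁/ΣAE = -180000·65120000/207900000 = -56370 N.

-56.4 kN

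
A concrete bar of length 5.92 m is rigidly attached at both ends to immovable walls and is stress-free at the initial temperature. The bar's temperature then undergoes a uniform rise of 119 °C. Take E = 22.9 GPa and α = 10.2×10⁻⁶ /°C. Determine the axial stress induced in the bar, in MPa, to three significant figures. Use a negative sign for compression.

Free thermal expansion αLΔT = 10.2e-6 · 5920 · 119 = 7.186 mm.
The walls impose strain ε = −(7.186)/5920 = -1.2138e-03; σ = Eε = 22900 · -1.2138e-03 = -27.8 MPa.

-27.8 MPa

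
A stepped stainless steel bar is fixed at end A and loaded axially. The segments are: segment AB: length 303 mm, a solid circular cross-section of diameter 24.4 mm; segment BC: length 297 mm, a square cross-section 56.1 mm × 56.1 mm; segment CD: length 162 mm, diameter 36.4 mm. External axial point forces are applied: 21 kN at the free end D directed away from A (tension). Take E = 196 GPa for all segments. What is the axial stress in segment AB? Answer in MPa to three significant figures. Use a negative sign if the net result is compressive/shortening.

Internal axial forces (sectioning from the free end, tension +): N_CD = 21 kN, N_BC = 21 kN, N_AB = 21 kN.
A_AB = 467.6 mm².
σ_AB = N_AB/A_AB = 21000/467.6 = 44.91 MPa.

44.9 MPa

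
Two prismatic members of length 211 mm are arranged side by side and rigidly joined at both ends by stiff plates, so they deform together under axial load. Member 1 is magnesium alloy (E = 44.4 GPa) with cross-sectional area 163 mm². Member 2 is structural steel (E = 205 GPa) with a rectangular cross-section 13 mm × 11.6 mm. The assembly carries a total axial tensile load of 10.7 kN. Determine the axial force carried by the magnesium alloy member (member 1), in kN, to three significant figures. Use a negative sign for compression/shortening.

2.03 kN

A_2 = 150.8 mm².
Equal strain + equilibrium ⇒ each member carries load in proportion to AE: A₁E₁ = 7237000 N, A₂E₂ = 30910000 N, ΣAE = 38150000 N.
F₁ = P·A₁E₁/ΣAE = 10700·7237000/38150000 = 2030 N.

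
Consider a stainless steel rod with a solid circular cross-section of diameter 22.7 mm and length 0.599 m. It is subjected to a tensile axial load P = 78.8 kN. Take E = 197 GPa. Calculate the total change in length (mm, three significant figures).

0.592 mm

A = 404.7 mm².
δ_mech = NL/(AE) = 78800·599/(404.7·197000) = 0.592 mm.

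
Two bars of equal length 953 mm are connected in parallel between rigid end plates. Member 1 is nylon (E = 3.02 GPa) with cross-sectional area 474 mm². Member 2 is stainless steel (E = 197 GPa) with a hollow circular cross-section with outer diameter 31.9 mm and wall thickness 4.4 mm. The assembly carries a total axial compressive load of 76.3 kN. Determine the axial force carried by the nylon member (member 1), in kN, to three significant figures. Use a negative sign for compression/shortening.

-1.43 kN

A_2 = 380.1 mm².
Equal strain + equilibrium ⇒ each member carries load in proportion to AE: A₁E₁ = 1431000 N, A₂E₂ = 74890000 N, ΣAE = 76320000 N.
F₁ = P·A₁E₁/ΣAE = -76300·1431000/76320000 = -1431 N.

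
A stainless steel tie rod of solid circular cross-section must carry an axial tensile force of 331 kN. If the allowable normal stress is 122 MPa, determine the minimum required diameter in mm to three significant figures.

Required area A ≥ P/σ_allow = 331000/122 = 2713 mm².
For a solid circular section, d ≥ √(4A/π) = 58.77 mm.

58.8 mm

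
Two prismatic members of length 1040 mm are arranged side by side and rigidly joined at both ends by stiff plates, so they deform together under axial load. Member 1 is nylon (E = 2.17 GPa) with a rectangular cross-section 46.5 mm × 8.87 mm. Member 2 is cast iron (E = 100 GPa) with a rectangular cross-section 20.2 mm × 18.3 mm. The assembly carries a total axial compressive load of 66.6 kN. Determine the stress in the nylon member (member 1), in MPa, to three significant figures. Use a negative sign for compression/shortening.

-3.82 MPa

A_1 = 412.5 mm².
A_2 = 369.7 mm².
Equal strain + equilibrium ⇒ each member carries load in proportion to AE: A₁E₁ = 895000 N, A₂E₂ = 36970000 N, ΣAE = 37860000 N.
σ₁ = P·E₁/ΣAE = -66600·2170/37860000 = -3.817 MPa.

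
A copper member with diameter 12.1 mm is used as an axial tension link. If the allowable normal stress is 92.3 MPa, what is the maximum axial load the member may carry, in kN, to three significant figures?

10.6 kN

A = 115 mm².
P_max = σ_allow · A = 92.3 · 115 = 10610 N = 10.61 kN.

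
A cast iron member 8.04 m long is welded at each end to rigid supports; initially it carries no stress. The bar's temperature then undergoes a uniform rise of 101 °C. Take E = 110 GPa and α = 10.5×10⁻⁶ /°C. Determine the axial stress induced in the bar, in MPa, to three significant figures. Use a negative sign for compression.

Free thermal expansion αLΔT = 10.5e-6 · 8040 · 101 = 8.526 mm.
The walls impose strain ε = −(8.526)/8040 = -1.0605e-03; σ = Eε = 110000 · -1.0605e-03 = -116.7 MPa.

-117 MPa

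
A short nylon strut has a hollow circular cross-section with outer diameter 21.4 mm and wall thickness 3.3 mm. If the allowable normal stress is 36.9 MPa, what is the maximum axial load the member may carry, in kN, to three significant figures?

A = 187.6 mm².
P_max = σ_allow · A = 36.9 · 187.6 = 6924 N = 6.924 kN.

6.92 kN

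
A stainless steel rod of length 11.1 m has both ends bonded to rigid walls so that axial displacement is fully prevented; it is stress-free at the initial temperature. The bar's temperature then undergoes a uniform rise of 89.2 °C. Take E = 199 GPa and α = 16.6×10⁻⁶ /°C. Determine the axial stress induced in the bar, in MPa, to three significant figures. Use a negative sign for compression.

-295 MPa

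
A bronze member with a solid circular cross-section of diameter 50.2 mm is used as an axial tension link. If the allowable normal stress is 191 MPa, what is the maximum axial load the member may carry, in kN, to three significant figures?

378 kN

A = 1979 mm².
P_max = σ_allow · A = 191 · 1979 = 378000 N = 378 kN.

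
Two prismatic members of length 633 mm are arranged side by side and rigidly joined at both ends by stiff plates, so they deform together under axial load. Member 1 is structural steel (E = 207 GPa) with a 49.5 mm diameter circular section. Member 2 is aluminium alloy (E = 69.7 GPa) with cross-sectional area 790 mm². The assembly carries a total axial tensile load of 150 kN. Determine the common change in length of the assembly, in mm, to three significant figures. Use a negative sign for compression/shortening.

0.209 mm

A_1 = 1924 mm².
Equal strain + equilibrium ⇒ each member carries load in proportion to AE: A₁E₁ = 398400000 N, A₂E₂ = 55060000 N, ΣAE = 453400000 N.
δ = PL/ΣAE = 150000·633/453400000 = 0.2094 mm.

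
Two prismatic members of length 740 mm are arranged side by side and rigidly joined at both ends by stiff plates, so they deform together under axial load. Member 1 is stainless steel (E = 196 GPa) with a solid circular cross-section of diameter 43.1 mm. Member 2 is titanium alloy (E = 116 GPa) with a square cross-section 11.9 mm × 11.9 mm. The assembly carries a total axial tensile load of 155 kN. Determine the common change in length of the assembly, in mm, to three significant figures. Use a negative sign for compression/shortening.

A_1 = 1459 mm².
A_2 = 141.6 mm².
Equal strain + equilibrium ⇒ each member carries load in proportion to AE: A₁E₁ = 286000000 N, A₂E₂ = 16430000 N, ΣAE = 302400000 N.
δ = PL/ΣAE = 155000·740/302400000 = 0.3793 mm.

0.379 mm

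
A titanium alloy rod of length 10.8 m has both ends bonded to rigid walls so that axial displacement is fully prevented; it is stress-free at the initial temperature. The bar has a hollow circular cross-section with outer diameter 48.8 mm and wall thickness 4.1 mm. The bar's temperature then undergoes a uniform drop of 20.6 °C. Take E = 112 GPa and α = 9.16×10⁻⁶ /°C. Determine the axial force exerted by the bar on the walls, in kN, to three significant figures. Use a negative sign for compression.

12.2 kN

Free thermal expansion αLΔT = 9.16e-6 · 10800 · -20.6 = -2.038 mm.
The walls impose strain ε = −(-2.038)/10800 = 1.8870e-04; σ = Eε = 112000 · 1.8870e-04 = 21.13 MPa.
Wall reaction R = σ·A = 21.13·575.8 = 12170 N = 12.17 kN.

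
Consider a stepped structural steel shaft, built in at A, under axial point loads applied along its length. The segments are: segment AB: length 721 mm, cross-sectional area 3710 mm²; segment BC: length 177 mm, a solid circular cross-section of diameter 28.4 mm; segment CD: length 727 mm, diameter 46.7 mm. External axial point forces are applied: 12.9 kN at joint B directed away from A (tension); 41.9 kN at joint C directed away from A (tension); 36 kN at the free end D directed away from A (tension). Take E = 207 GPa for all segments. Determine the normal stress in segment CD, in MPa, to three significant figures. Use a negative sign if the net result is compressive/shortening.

21.0 MPa

Internal axial forces (sectioning from the free end, tension +): N_CD = 36 kN, N_BC = 77.9 kN, N_AB = 90.8 kN.
A_CD = 1713 mm².
σ_CD = N_CD/A_CD = 36000/1713 = 21.02 MPa.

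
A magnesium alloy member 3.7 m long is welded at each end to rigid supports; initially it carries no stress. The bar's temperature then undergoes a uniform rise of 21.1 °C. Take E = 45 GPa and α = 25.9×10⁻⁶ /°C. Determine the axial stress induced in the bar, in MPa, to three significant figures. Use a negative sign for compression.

-24.6 MPa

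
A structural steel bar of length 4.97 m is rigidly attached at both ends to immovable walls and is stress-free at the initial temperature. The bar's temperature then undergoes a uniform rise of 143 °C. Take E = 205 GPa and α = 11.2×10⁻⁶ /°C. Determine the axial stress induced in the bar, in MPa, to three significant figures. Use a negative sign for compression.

Free thermal expansion αLΔT = 11.2e-6 · 4970 · 143 = 7.96 mm.
The walls impose strain ε = −(7.96)/4970 = -1.6016e-03; σ = Eε = 205000 · -1.6016e-03 = -328.3 MPa.

-328 MPa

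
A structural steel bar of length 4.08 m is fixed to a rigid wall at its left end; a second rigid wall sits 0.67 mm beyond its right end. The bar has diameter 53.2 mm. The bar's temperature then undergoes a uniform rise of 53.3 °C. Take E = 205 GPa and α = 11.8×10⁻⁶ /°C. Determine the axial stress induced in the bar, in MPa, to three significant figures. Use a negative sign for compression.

-95.3 MPa

Free thermal expansion αLΔT = 11.8e-6 · 4080 · 53.3 = 2.566 mm.
The walls engage after the gap closes; constrained expansion = 2.566 − 0.67 = 1.896 mm.
The walls impose strain ε = −(1.896)/4080 = -4.6472e-04; σ = Eε = 205000 · -4.6472e-04 = -95.27 MPa.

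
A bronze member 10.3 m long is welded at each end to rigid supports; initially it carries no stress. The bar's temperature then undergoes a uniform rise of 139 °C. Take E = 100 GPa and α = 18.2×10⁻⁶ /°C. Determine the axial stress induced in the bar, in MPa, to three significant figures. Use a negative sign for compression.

-253 MPa

Free thermal expansion αLΔT = 18.2e-6 · 10300 · 139 = 26.06 mm.
The walls impose strain ε = −(26.06)/10300 = -2.5298e-03; σ = Eε = 100000 · -2.5298e-03 = -253 MPa.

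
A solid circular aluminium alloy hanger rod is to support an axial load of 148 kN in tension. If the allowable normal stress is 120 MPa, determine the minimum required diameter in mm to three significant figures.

39.6 mm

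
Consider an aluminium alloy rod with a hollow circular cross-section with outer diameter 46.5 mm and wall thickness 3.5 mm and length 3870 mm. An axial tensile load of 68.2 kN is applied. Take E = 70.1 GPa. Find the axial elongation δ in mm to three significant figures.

A = 472.8 mm².
δ_mech = NL/(AE) = 68200·3870/(472.8·70100) = 7.963 mm.

7.96 mm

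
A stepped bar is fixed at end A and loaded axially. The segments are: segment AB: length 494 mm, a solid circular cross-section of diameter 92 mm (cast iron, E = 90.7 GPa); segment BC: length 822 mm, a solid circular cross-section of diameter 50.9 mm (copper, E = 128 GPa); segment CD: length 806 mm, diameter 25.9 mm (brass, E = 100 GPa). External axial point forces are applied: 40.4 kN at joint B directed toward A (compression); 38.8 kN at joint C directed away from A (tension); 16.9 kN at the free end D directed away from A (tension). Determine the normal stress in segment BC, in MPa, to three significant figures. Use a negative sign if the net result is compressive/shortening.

27.4 MPa

Internal axial forces (sectioning from the free end, tension +): N_CD = 16.9 kN, N_BC = 55.7 kN, N_AB = 15.3 kN.
A_BC = 2035 mm².
σ_BC = N_BC/A_BC = 55700/2035 = 27.37 MPa.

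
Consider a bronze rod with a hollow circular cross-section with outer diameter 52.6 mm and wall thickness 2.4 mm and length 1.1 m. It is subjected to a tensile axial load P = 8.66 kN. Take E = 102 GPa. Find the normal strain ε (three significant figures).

A = 378.5 mm².
σ = N/A = 22.88 MPa; ε = σ/E = 22.88/102000 = 2.243e-04.

2.24e-04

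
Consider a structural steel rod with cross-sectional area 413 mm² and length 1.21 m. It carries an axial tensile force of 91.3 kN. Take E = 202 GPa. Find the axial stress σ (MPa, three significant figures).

221 MPa

σ = N/A = 91300/413 = 221.1 MPa.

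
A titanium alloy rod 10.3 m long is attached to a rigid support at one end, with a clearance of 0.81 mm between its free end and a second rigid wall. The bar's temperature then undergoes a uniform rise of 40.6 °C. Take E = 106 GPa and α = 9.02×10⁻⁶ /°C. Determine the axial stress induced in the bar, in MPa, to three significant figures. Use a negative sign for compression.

-30.5 MPa

Free thermal expansion αLΔT = 9.02e-6 · 10300 · 40.6 = 3.772 mm.
The walls engage after the gap closes; constrained expansion = 3.772 − 0.81 = 2.962 mm.
The walls impose strain ε = −(2.962)/10300 = -2.8757e-04; σ = Eε = 106000 · -2.8757e-04 = -30.48 MPa.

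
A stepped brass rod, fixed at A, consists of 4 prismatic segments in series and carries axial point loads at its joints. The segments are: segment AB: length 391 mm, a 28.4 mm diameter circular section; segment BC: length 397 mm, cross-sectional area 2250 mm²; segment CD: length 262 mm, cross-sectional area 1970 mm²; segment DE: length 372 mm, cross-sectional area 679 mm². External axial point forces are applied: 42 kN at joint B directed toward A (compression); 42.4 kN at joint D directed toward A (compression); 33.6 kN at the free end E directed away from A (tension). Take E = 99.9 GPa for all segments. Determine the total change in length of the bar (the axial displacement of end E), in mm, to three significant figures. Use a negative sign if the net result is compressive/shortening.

Internal axial forces (sectioning from the free end, tension +): N_DE = 33.6 kN, N_CD = -8.8 kN, N_BC = -8.8 kN, N_AB = -50.8 kN.
A_AB = 633.5 mm².
δ_AB = -50800·391/(633.5·99900) = -0.3139 mm
δ_BC = -8800·397/(2250·99900) = -0.01554 mm
δ_CD = -8800·262/(1970·99900) = -0.01172 mm
δ_DE = 33600·372/(679·99900) = 0.1843 mm
δ = Σδ_i = -0.1569 mm.

-0.157 mm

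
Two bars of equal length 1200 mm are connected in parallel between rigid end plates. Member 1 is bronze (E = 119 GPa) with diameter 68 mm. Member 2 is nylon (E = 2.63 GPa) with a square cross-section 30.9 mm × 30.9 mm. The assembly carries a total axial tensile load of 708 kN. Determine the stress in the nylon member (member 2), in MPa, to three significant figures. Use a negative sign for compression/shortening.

4.28 MPa

A_1 = 3632 mm².
A_2 = 954.8 mm².
Equal strain + equilibrium ⇒ each member carries load in proportion to AE: A₁E₁ = 432200000 N, A₂E₂ = 2511000 N, ΣAE = 434700000 N.
σ₂ = P·E₂/ΣAE = 708000·2630/434700000 = 4.284 MPa.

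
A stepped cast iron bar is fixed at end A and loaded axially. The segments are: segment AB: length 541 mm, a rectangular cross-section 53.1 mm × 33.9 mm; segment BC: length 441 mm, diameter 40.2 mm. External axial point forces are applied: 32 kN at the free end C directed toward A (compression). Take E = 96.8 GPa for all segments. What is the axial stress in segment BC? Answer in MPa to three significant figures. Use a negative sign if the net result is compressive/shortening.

Internal axial forces (sectioning from the free end, tension +): N_BC = -32 kN, N_AB = -32 kN.
A_BC = 1269 mm².
σ_BC = N_BC/A_BC = -32000/1269 = -25.21 MPa.

-25.2 MPa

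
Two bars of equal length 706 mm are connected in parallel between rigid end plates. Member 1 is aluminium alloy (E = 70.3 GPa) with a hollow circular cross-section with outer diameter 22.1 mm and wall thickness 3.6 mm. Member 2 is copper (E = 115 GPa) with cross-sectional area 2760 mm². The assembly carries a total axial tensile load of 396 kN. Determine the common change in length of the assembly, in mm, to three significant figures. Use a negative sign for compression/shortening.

0.842 mm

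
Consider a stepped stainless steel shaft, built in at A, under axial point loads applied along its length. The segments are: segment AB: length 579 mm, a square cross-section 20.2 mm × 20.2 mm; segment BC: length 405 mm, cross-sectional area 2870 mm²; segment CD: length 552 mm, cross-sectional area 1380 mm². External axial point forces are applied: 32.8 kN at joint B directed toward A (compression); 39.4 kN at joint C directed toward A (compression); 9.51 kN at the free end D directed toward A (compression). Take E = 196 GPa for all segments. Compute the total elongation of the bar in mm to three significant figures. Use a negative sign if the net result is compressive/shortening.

Internal axial forces (sectioning from the free end, tension +): N_CD = -9.51 kN, N_BC = -48.91 kN, N_AB = -81.71 kN.
A_AB = 408 mm².
δ_AB = -81710·579/(408·196000) = -0.5916 mm
δ_BC = -48910·405/(2870·196000) = -0.03521 mm
δ_CD = -9510·552/(1380·196000) = -0.01941 mm
δ = Σδ_i = -0.6462 mm.

-0.646 mm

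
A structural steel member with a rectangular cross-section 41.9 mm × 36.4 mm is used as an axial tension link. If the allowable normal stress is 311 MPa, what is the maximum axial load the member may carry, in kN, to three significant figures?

474 kN

A = 1525 mm².
P_max = σ_allow · A = 311 · 1525 = 474300 N = 474.3 kN.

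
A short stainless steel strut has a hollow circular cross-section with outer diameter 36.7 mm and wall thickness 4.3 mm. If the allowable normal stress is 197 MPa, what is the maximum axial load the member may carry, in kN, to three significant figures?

86.2 kN

A = 437.7 mm².
P_max = σ_allow · A = 197 · 437.7 = 86220 N = 86.22 kN.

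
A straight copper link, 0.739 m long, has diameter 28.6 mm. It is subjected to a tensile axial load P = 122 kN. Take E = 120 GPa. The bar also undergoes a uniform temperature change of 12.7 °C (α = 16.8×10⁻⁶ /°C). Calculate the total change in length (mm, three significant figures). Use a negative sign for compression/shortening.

A = 642.4 mm².
δ_mech = NL/(AE) = 122000·739/(642.4·120000) = 1.17 mm.
δ_thermal = αLΔT = 16.8e-6·739·12.7 = 0.1577 mm.
δ = δ_mech + δ_thermal = 1.327 mm.

1.33 mm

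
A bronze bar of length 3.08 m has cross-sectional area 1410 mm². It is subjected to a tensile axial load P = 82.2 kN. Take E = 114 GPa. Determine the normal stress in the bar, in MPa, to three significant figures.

58.3 MPa

σ = N/A = 82200/1410 = 58.3 MPa.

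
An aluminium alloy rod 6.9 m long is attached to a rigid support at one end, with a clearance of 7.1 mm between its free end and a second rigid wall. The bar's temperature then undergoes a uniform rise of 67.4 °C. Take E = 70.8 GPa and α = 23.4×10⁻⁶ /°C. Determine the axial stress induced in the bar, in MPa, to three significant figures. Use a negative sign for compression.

Free thermal expansion αLΔT = 23.4e-6 · 6900 · 67.4 = 10.88 mm.
The walls engage after the gap closes; constrained expansion = 10.88 − 7.1 = 3.782 mm.
The walls impose strain ε = −(3.782)/6900 = -5.4817e-04; σ = Eε = 70800 · -5.4817e-04 = -38.81 MPa.

-38.8 MPa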